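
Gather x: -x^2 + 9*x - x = -x^2 + 8*x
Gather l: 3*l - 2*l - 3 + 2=l - 1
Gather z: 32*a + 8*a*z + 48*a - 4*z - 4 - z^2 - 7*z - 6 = 80*a - z^2 + z*(8*a - 11) - 10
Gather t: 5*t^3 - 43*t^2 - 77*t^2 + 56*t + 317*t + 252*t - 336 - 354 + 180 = 5*t^3 - 120*t^2 + 625*t - 510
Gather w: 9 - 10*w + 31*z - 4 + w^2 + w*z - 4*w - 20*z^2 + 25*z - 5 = w^2 + w*(z - 14) - 20*z^2 + 56*z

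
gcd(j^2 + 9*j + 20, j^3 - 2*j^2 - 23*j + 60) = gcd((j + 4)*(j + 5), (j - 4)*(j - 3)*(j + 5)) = j + 5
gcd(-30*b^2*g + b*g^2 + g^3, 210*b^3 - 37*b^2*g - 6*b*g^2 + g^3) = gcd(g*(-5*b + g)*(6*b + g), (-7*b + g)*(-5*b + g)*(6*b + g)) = 30*b^2 - b*g - g^2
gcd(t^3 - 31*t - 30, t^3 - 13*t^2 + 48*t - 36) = t - 6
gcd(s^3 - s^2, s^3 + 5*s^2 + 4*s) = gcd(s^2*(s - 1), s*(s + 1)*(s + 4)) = s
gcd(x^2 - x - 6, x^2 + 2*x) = x + 2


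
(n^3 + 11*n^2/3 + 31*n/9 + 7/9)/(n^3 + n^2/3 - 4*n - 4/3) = (3*n^2 + 10*n + 7)/(3*(n^2 - 4))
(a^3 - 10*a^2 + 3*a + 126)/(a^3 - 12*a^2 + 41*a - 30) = (a^2 - 4*a - 21)/(a^2 - 6*a + 5)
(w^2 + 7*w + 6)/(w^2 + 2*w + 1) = (w + 6)/(w + 1)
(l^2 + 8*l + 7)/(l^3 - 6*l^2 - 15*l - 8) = (l + 7)/(l^2 - 7*l - 8)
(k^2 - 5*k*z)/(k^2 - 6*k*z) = (k - 5*z)/(k - 6*z)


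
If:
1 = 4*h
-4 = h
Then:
No Solution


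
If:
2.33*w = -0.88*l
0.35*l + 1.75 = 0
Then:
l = -5.00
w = 1.89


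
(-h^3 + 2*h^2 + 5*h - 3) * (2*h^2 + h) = -2*h^5 + 3*h^4 + 12*h^3 - h^2 - 3*h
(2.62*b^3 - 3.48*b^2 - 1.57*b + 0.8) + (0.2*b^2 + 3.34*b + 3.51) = 2.62*b^3 - 3.28*b^2 + 1.77*b + 4.31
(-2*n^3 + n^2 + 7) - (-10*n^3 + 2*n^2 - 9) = 8*n^3 - n^2 + 16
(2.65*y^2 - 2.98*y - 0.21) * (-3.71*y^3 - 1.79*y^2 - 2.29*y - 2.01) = -9.8315*y^5 + 6.3123*y^4 + 0.0447999999999995*y^3 + 1.8736*y^2 + 6.4707*y + 0.4221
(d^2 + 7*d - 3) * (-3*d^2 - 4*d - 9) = -3*d^4 - 25*d^3 - 28*d^2 - 51*d + 27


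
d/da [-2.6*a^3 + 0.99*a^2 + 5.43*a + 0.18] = -7.8*a^2 + 1.98*a + 5.43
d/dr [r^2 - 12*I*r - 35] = 2*r - 12*I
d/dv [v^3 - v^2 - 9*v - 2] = 3*v^2 - 2*v - 9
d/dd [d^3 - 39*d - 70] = 3*d^2 - 39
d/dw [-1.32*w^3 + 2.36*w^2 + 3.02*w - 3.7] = -3.96*w^2 + 4.72*w + 3.02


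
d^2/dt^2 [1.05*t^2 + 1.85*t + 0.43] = 2.10000000000000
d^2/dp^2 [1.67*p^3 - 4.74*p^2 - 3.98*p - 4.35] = 10.02*p - 9.48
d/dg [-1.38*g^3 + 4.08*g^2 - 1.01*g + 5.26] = -4.14*g^2 + 8.16*g - 1.01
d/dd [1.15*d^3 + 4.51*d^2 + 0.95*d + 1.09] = 3.45*d^2 + 9.02*d + 0.95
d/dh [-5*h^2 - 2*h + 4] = -10*h - 2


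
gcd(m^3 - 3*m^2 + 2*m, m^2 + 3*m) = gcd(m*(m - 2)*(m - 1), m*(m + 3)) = m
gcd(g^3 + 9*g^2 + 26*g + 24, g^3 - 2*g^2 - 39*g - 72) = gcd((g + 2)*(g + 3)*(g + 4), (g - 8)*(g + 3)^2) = g + 3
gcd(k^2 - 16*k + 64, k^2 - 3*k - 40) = k - 8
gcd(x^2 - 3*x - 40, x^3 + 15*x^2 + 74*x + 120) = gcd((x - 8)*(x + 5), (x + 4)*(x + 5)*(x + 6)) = x + 5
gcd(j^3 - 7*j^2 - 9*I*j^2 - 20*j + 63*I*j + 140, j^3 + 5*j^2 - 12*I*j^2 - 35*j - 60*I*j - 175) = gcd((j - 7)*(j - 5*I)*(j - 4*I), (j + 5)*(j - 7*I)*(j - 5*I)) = j - 5*I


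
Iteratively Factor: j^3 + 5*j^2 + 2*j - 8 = (j + 4)*(j^2 + j - 2) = (j + 2)*(j + 4)*(j - 1)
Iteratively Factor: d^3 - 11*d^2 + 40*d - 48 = (d - 3)*(d^2 - 8*d + 16) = (d - 4)*(d - 3)*(d - 4)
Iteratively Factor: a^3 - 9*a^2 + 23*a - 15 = (a - 5)*(a^2 - 4*a + 3) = (a - 5)*(a - 3)*(a - 1)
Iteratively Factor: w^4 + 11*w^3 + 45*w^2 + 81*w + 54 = (w + 3)*(w^3 + 8*w^2 + 21*w + 18) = (w + 3)^2*(w^2 + 5*w + 6) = (w + 3)^3*(w + 2)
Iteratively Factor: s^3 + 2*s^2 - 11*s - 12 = (s + 4)*(s^2 - 2*s - 3) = (s - 3)*(s + 4)*(s + 1)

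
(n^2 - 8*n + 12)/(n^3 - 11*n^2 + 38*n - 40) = (n - 6)/(n^2 - 9*n + 20)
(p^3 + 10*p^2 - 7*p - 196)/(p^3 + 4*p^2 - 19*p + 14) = (p^2 + 3*p - 28)/(p^2 - 3*p + 2)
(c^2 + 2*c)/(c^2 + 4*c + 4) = c/(c + 2)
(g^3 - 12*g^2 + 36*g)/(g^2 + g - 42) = g*(g - 6)/(g + 7)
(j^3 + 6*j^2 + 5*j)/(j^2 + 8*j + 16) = j*(j^2 + 6*j + 5)/(j^2 + 8*j + 16)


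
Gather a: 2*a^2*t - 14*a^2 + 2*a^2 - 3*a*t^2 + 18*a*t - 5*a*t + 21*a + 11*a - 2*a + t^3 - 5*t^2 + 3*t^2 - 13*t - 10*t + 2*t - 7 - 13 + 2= a^2*(2*t - 12) + a*(-3*t^2 + 13*t + 30) + t^3 - 2*t^2 - 21*t - 18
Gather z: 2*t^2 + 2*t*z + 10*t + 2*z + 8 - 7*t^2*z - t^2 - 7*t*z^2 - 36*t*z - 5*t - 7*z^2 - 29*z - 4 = t^2 + 5*t + z^2*(-7*t - 7) + z*(-7*t^2 - 34*t - 27) + 4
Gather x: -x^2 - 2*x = -x^2 - 2*x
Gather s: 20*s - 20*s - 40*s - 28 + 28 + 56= 56 - 40*s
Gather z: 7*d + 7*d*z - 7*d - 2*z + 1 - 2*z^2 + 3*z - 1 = -2*z^2 + z*(7*d + 1)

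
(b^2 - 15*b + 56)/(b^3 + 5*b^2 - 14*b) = (b^2 - 15*b + 56)/(b*(b^2 + 5*b - 14))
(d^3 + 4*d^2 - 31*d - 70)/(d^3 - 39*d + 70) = (d + 2)/(d - 2)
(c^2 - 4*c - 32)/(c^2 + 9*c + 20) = (c - 8)/(c + 5)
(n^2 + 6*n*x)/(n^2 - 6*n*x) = (n + 6*x)/(n - 6*x)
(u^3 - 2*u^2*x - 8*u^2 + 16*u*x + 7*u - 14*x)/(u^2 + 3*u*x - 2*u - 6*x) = (u^3 - 2*u^2*x - 8*u^2 + 16*u*x + 7*u - 14*x)/(u^2 + 3*u*x - 2*u - 6*x)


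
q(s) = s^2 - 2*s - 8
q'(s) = 2*s - 2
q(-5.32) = 30.94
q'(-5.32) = -12.64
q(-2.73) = 4.91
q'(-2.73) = -7.46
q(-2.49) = 3.18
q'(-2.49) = -6.98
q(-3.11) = 7.89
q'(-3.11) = -8.22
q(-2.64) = 4.25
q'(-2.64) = -7.28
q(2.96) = -5.16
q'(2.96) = 3.92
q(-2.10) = 0.61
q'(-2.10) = -6.20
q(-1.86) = -0.82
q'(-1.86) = -5.72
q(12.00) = 112.00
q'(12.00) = 22.00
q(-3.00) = 7.00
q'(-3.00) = -8.00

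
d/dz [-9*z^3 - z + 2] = -27*z^2 - 1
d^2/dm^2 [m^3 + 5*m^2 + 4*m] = 6*m + 10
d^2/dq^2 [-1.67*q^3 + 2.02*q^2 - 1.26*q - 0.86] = 4.04 - 10.02*q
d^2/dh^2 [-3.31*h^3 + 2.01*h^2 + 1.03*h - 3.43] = 4.02 - 19.86*h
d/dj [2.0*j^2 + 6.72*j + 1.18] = 4.0*j + 6.72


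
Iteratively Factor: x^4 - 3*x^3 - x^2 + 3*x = (x + 1)*(x^3 - 4*x^2 + 3*x) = x*(x + 1)*(x^2 - 4*x + 3) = x*(x - 3)*(x + 1)*(x - 1)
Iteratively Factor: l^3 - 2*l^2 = (l)*(l^2 - 2*l) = l*(l - 2)*(l)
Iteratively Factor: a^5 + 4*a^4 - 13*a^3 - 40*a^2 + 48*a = (a)*(a^4 + 4*a^3 - 13*a^2 - 40*a + 48) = a*(a + 4)*(a^3 - 13*a + 12) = a*(a - 1)*(a + 4)*(a^2 + a - 12) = a*(a - 3)*(a - 1)*(a + 4)*(a + 4)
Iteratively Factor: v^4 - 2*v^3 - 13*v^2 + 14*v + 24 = (v + 3)*(v^3 - 5*v^2 + 2*v + 8) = (v + 1)*(v + 3)*(v^2 - 6*v + 8) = (v - 4)*(v + 1)*(v + 3)*(v - 2)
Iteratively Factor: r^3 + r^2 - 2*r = (r - 1)*(r^2 + 2*r) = r*(r - 1)*(r + 2)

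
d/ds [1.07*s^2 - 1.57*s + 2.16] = 2.14*s - 1.57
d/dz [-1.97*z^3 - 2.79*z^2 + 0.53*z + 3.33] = -5.91*z^2 - 5.58*z + 0.53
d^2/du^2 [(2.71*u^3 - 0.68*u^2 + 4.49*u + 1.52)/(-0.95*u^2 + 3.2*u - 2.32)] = (-1.06581410364015e-14*u^5 + 1.4210854715202e-14*u^4 - 47.52517*u^3 + 103.49112*u^2 - 0.417263999999996*u - 83.776896)/(0.857375*u^6 - 8.664*u^5 + 35.4654*u^4 - 75.0848*u^3 + 86.61024*u^2 - 51.67104*u + 12.487168)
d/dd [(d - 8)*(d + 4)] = 2*d - 4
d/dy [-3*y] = -3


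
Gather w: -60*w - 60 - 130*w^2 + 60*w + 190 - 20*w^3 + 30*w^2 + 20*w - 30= -20*w^3 - 100*w^2 + 20*w + 100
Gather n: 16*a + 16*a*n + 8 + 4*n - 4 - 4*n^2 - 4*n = 16*a*n + 16*a - 4*n^2 + 4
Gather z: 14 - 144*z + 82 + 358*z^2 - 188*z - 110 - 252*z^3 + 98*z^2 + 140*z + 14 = -252*z^3 + 456*z^2 - 192*z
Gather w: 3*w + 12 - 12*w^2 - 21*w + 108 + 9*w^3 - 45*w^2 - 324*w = 9*w^3 - 57*w^2 - 342*w + 120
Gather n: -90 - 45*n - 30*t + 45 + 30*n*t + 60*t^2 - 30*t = n*(30*t - 45) + 60*t^2 - 60*t - 45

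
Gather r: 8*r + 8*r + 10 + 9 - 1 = 16*r + 18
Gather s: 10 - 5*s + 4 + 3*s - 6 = 8 - 2*s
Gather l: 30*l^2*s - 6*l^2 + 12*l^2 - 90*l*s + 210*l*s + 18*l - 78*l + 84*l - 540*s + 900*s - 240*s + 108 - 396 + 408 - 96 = l^2*(30*s + 6) + l*(120*s + 24) + 120*s + 24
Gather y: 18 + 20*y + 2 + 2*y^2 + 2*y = 2*y^2 + 22*y + 20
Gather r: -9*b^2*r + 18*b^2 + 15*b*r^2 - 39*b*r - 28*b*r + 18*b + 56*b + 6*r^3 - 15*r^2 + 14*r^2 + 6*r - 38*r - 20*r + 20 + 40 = 18*b^2 + 74*b + 6*r^3 + r^2*(15*b - 1) + r*(-9*b^2 - 67*b - 52) + 60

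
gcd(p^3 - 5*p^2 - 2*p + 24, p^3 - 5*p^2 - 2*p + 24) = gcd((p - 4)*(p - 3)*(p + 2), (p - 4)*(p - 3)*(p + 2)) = p^3 - 5*p^2 - 2*p + 24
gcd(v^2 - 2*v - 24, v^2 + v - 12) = v + 4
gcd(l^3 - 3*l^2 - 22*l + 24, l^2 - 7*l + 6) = l^2 - 7*l + 6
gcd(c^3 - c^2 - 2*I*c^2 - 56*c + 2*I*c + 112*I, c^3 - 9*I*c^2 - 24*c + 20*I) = c - 2*I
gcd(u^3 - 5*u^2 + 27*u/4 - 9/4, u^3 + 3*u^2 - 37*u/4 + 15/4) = u^2 - 2*u + 3/4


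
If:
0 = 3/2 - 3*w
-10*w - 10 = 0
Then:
No Solution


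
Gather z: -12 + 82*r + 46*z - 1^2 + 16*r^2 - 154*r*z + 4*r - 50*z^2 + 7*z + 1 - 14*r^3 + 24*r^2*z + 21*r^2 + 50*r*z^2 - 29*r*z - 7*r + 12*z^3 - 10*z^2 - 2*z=-14*r^3 + 37*r^2 + 79*r + 12*z^3 + z^2*(50*r - 60) + z*(24*r^2 - 183*r + 51) - 12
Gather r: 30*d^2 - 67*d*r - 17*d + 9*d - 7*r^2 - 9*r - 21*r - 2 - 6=30*d^2 - 8*d - 7*r^2 + r*(-67*d - 30) - 8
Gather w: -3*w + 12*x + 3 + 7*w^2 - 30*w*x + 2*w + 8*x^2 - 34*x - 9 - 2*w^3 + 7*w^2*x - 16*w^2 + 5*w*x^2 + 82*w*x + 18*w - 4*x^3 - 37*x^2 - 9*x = -2*w^3 + w^2*(7*x - 9) + w*(5*x^2 + 52*x + 17) - 4*x^3 - 29*x^2 - 31*x - 6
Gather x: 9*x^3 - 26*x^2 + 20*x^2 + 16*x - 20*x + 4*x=9*x^3 - 6*x^2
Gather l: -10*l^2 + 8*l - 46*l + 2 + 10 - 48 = -10*l^2 - 38*l - 36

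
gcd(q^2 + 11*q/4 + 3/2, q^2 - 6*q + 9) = 1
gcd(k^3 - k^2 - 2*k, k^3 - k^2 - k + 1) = k + 1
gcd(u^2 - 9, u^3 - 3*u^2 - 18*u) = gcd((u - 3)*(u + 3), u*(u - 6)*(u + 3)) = u + 3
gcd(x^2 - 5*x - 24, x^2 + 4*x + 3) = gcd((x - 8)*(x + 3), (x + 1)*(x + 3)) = x + 3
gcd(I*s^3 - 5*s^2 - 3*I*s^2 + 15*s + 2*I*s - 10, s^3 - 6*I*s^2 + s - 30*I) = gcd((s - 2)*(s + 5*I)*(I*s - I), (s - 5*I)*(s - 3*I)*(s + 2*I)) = 1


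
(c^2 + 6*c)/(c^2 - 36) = c/(c - 6)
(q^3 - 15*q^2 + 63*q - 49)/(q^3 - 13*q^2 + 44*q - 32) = (q^2 - 14*q + 49)/(q^2 - 12*q + 32)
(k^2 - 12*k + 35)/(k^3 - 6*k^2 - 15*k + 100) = (k - 7)/(k^2 - k - 20)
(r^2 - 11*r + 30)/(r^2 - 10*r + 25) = (r - 6)/(r - 5)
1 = 1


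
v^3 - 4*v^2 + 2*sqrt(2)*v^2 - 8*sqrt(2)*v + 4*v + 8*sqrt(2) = (v - 2)^2*(v + 2*sqrt(2))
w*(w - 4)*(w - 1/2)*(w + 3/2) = w^4 - 3*w^3 - 19*w^2/4 + 3*w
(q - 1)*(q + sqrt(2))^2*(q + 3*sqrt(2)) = q^4 - q^3 + 5*sqrt(2)*q^3 - 5*sqrt(2)*q^2 + 14*q^2 - 14*q + 6*sqrt(2)*q - 6*sqrt(2)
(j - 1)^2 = j^2 - 2*j + 1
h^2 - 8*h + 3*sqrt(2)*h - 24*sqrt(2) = (h - 8)*(h + 3*sqrt(2))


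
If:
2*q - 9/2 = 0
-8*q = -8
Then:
No Solution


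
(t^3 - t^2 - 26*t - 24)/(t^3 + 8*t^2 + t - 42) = (t^3 - t^2 - 26*t - 24)/(t^3 + 8*t^2 + t - 42)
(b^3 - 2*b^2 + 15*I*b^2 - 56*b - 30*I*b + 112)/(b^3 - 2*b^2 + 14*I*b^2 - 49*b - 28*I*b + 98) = (b + 8*I)/(b + 7*I)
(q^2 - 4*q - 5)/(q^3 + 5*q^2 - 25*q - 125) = (q + 1)/(q^2 + 10*q + 25)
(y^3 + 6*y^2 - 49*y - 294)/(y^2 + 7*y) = y - 1 - 42/y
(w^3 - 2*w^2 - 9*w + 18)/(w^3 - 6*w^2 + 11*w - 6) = (w + 3)/(w - 1)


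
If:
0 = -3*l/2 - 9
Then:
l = -6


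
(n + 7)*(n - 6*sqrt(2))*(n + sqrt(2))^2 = n^4 - 4*sqrt(2)*n^3 + 7*n^3 - 28*sqrt(2)*n^2 - 22*n^2 - 154*n - 12*sqrt(2)*n - 84*sqrt(2)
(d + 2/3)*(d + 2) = d^2 + 8*d/3 + 4/3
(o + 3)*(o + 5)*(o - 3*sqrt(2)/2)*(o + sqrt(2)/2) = o^4 - sqrt(2)*o^3 + 8*o^3 - 8*sqrt(2)*o^2 + 27*o^2/2 - 15*sqrt(2)*o - 12*o - 45/2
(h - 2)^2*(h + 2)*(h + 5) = h^4 + 3*h^3 - 14*h^2 - 12*h + 40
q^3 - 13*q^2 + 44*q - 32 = (q - 8)*(q - 4)*(q - 1)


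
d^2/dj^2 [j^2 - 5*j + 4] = 2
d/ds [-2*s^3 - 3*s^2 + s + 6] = -6*s^2 - 6*s + 1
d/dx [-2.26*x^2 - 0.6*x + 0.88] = -4.52*x - 0.6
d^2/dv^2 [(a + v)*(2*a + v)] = 2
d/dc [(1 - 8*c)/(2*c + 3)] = -26/(2*c + 3)^2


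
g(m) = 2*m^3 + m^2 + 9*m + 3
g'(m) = 6*m^2 + 2*m + 9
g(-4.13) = -158.00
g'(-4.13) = 103.08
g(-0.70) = -3.50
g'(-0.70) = 10.54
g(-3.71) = -118.76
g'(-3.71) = 84.16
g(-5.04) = -273.01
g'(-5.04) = 151.33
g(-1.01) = -7.13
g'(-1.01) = 13.10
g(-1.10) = -8.35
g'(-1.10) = 14.06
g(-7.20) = -756.46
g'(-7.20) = 305.64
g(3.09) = 99.37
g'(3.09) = 72.47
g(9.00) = 1623.00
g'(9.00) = 513.00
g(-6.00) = -447.00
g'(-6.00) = 213.00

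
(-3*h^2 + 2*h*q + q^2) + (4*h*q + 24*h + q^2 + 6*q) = -3*h^2 + 6*h*q + 24*h + 2*q^2 + 6*q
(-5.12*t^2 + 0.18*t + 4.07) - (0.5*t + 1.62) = -5.12*t^2 - 0.32*t + 2.45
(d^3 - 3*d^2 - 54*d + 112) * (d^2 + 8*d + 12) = d^5 + 5*d^4 - 66*d^3 - 356*d^2 + 248*d + 1344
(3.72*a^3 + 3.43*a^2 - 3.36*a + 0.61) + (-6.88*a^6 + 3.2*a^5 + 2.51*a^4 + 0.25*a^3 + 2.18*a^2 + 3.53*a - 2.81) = -6.88*a^6 + 3.2*a^5 + 2.51*a^4 + 3.97*a^3 + 5.61*a^2 + 0.17*a - 2.2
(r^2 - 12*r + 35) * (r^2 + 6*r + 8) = r^4 - 6*r^3 - 29*r^2 + 114*r + 280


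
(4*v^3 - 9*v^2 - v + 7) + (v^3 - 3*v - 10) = 5*v^3 - 9*v^2 - 4*v - 3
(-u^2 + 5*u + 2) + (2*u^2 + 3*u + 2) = u^2 + 8*u + 4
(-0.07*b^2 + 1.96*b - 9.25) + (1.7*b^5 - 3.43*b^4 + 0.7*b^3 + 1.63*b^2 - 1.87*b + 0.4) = 1.7*b^5 - 3.43*b^4 + 0.7*b^3 + 1.56*b^2 + 0.0899999999999999*b - 8.85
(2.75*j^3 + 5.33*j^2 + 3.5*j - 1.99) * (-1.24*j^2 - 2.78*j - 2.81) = -3.41*j^5 - 14.2542*j^4 - 26.8849*j^3 - 22.2397*j^2 - 4.3028*j + 5.5919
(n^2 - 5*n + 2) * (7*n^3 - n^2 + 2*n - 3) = 7*n^5 - 36*n^4 + 21*n^3 - 15*n^2 + 19*n - 6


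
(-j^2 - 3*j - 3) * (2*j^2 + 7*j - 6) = -2*j^4 - 13*j^3 - 21*j^2 - 3*j + 18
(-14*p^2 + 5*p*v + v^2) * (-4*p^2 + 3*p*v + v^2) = 56*p^4 - 62*p^3*v - 3*p^2*v^2 + 8*p*v^3 + v^4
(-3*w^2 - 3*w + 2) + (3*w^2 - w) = 2 - 4*w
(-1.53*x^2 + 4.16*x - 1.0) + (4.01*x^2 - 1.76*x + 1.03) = 2.48*x^2 + 2.4*x + 0.03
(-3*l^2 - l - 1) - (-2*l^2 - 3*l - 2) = -l^2 + 2*l + 1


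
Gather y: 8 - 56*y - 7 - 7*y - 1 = -63*y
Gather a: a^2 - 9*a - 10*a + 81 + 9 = a^2 - 19*a + 90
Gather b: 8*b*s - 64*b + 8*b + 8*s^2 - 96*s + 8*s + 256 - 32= b*(8*s - 56) + 8*s^2 - 88*s + 224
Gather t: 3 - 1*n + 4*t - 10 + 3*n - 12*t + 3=2*n - 8*t - 4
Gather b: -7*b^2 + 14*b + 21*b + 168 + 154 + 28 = -7*b^2 + 35*b + 350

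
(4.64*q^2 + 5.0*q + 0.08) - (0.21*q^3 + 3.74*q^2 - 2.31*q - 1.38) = -0.21*q^3 + 0.899999999999999*q^2 + 7.31*q + 1.46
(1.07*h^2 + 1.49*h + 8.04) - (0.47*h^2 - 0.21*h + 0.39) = 0.6*h^2 + 1.7*h + 7.65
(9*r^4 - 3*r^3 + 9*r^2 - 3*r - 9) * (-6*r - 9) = -54*r^5 - 63*r^4 - 27*r^3 - 63*r^2 + 81*r + 81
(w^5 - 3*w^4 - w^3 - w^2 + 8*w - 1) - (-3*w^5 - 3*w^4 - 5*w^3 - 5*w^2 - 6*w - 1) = 4*w^5 + 4*w^3 + 4*w^2 + 14*w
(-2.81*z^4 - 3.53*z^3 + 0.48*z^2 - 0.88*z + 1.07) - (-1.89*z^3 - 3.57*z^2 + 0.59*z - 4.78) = -2.81*z^4 - 1.64*z^3 + 4.05*z^2 - 1.47*z + 5.85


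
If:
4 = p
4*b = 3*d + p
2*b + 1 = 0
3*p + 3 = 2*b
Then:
No Solution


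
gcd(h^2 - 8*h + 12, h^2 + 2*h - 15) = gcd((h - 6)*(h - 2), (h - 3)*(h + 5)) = 1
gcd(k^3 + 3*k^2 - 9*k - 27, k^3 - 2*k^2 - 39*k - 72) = k^2 + 6*k + 9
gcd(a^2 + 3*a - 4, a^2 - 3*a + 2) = a - 1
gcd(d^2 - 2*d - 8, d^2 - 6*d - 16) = d + 2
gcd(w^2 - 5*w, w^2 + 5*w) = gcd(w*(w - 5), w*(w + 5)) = w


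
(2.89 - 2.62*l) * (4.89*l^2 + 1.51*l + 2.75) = -12.8118*l^3 + 10.1759*l^2 - 2.8411*l + 7.9475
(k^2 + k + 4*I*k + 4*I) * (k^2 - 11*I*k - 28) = k^4 + k^3 - 7*I*k^3 + 16*k^2 - 7*I*k^2 + 16*k - 112*I*k - 112*I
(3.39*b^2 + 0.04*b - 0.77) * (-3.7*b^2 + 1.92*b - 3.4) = -12.543*b^4 + 6.3608*b^3 - 8.6002*b^2 - 1.6144*b + 2.618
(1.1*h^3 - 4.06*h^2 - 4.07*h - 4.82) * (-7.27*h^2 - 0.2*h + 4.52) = -7.997*h^5 + 29.2962*h^4 + 35.3729*h^3 + 17.5042*h^2 - 17.4324*h - 21.7864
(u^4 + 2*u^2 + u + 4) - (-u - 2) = u^4 + 2*u^2 + 2*u + 6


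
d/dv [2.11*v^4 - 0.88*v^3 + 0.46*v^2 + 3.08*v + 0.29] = 8.44*v^3 - 2.64*v^2 + 0.92*v + 3.08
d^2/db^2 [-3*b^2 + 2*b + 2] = -6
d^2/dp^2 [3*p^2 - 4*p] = 6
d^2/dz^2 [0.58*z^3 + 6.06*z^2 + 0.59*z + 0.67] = 3.48*z + 12.12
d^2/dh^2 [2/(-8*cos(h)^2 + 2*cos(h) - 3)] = 4*(-128*sin(h)^4 + 18*sin(h)^2 - 33*cos(h) + 6*cos(3*h) + 90)/(8*sin(h)^2 + 2*cos(h) - 11)^3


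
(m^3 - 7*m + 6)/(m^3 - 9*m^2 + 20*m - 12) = (m + 3)/(m - 6)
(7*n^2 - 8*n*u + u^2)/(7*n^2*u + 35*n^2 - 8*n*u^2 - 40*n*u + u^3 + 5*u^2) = 1/(u + 5)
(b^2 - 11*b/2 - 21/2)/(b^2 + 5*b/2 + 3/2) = (b - 7)/(b + 1)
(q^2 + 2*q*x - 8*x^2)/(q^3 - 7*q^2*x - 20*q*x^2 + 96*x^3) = (q - 2*x)/(q^2 - 11*q*x + 24*x^2)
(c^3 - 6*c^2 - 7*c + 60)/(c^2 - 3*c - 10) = (c^2 - c - 12)/(c + 2)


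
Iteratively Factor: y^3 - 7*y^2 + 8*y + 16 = (y - 4)*(y^2 - 3*y - 4) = (y - 4)*(y + 1)*(y - 4)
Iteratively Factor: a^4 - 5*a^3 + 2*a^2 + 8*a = (a)*(a^3 - 5*a^2 + 2*a + 8) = a*(a - 2)*(a^2 - 3*a - 4) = a*(a - 4)*(a - 2)*(a + 1)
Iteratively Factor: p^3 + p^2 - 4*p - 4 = (p - 2)*(p^2 + 3*p + 2) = (p - 2)*(p + 1)*(p + 2)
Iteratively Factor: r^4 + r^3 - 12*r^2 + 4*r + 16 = (r - 2)*(r^3 + 3*r^2 - 6*r - 8) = (r - 2)*(r + 4)*(r^2 - r - 2) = (r - 2)*(r + 1)*(r + 4)*(r - 2)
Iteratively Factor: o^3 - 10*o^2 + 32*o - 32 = (o - 4)*(o^2 - 6*o + 8) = (o - 4)^2*(o - 2)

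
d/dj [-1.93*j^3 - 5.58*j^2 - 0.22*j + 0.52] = -5.79*j^2 - 11.16*j - 0.22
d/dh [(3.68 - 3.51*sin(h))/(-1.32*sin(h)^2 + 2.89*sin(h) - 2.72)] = (-4.6332*sin(h)^2 + 9.7152*sin(h) - 1.088)*cos(h)/(1.7424*sin(h)^4 - 7.6296*sin(h)^3 + 15.5329*sin(h)^2 - 15.7216*sin(h) + 7.3984)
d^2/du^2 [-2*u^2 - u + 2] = -4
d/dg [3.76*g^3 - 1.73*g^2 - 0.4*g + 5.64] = 11.28*g^2 - 3.46*g - 0.4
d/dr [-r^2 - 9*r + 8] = -2*r - 9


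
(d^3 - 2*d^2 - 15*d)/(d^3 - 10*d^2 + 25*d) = (d + 3)/(d - 5)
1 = 1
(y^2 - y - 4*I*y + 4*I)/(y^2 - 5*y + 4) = (y - 4*I)/(y - 4)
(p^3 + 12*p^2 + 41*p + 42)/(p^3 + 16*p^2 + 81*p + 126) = (p + 2)/(p + 6)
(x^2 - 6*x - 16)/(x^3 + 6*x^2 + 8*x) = (x - 8)/(x*(x + 4))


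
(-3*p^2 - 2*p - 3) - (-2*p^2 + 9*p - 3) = -p^2 - 11*p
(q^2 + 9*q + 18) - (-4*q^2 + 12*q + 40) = 5*q^2 - 3*q - 22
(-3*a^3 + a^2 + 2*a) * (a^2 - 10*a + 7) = -3*a^5 + 31*a^4 - 29*a^3 - 13*a^2 + 14*a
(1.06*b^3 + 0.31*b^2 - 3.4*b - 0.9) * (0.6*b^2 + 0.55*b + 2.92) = 0.636*b^5 + 0.769*b^4 + 1.2257*b^3 - 1.5048*b^2 - 10.423*b - 2.628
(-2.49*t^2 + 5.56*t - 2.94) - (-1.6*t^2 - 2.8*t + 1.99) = -0.89*t^2 + 8.36*t - 4.93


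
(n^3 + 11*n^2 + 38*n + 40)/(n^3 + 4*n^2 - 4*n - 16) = (n + 5)/(n - 2)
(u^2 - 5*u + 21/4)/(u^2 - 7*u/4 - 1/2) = (-4*u^2 + 20*u - 21)/(-4*u^2 + 7*u + 2)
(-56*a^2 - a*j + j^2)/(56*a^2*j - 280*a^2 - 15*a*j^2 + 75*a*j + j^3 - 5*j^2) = (-7*a - j)/(7*a*j - 35*a - j^2 + 5*j)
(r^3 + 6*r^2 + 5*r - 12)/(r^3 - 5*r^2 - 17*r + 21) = (r + 4)/(r - 7)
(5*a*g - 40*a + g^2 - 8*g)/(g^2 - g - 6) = (-5*a*g + 40*a - g^2 + 8*g)/(-g^2 + g + 6)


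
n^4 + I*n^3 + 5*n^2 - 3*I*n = n*(n - I)^2*(n + 3*I)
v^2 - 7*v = v*(v - 7)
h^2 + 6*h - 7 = (h - 1)*(h + 7)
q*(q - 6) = q^2 - 6*q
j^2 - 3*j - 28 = (j - 7)*(j + 4)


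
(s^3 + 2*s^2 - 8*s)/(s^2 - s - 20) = s*(s - 2)/(s - 5)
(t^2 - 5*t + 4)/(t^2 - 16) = (t - 1)/(t + 4)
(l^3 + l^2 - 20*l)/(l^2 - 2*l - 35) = l*(l - 4)/(l - 7)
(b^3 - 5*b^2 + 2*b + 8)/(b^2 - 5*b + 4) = (b^2 - b - 2)/(b - 1)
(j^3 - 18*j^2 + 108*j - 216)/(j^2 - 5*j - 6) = (j^2 - 12*j + 36)/(j + 1)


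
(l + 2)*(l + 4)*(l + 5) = l^3 + 11*l^2 + 38*l + 40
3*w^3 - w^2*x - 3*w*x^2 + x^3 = (-3*w + x)*(-w + x)*(w + x)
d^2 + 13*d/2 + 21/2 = (d + 3)*(d + 7/2)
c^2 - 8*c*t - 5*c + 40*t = (c - 5)*(c - 8*t)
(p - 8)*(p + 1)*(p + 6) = p^3 - p^2 - 50*p - 48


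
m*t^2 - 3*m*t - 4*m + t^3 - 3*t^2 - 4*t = (m + t)*(t - 4)*(t + 1)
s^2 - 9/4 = (s - 3/2)*(s + 3/2)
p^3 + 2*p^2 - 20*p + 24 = (p - 2)^2*(p + 6)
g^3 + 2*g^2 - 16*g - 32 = (g - 4)*(g + 2)*(g + 4)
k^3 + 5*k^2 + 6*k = k*(k + 2)*(k + 3)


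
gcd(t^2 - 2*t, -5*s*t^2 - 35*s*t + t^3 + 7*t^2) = t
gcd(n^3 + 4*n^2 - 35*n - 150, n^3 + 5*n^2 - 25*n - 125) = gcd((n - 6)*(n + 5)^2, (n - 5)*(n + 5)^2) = n^2 + 10*n + 25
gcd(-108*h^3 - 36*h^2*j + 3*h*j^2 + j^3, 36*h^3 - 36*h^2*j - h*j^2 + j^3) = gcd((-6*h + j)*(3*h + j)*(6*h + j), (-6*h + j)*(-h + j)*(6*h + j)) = 36*h^2 - j^2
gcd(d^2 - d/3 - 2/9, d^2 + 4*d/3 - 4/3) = d - 2/3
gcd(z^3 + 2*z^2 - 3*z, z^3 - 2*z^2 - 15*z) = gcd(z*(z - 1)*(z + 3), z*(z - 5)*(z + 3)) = z^2 + 3*z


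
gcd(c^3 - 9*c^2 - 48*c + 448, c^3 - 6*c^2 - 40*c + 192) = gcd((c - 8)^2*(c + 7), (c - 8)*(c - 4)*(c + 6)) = c - 8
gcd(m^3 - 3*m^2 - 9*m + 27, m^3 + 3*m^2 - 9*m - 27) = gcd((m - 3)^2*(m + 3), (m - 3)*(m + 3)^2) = m^2 - 9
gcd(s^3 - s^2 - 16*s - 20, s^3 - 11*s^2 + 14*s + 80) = s^2 - 3*s - 10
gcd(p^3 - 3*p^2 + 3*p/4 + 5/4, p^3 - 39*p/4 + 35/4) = p^2 - 7*p/2 + 5/2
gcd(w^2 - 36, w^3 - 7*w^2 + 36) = w - 6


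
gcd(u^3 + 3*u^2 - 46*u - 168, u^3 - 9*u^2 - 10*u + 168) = u^2 - 3*u - 28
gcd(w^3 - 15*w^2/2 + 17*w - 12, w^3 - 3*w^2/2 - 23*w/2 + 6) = w - 4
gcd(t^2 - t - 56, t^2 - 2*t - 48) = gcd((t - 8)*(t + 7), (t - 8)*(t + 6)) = t - 8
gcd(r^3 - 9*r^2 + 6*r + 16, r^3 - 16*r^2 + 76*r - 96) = r^2 - 10*r + 16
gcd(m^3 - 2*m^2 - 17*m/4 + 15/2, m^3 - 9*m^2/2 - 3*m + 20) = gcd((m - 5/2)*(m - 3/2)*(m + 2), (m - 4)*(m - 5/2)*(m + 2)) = m^2 - m/2 - 5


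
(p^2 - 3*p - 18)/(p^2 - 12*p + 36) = (p + 3)/(p - 6)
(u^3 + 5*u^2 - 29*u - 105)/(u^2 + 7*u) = u - 2 - 15/u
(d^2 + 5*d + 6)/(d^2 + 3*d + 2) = (d + 3)/(d + 1)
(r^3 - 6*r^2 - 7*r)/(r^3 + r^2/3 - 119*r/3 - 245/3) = 3*r*(r + 1)/(3*r^2 + 22*r + 35)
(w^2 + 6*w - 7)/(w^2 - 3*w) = (w^2 + 6*w - 7)/(w*(w - 3))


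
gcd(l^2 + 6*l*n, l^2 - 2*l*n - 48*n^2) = l + 6*n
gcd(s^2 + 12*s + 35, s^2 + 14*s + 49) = s + 7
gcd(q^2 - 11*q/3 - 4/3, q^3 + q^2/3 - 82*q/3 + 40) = q - 4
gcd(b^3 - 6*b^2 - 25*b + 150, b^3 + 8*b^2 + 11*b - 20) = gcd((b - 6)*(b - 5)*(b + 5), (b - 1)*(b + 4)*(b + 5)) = b + 5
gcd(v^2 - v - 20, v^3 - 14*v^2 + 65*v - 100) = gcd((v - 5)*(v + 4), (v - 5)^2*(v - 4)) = v - 5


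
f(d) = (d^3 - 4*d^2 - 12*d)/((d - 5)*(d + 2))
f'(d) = (3*d^2 - 8*d - 12)/((d - 5)*(d + 2)) - (d^3 - 4*d^2 - 12*d)/((d - 5)*(d + 2)^2) - (d^3 - 4*d^2 - 12*d)/((d - 5)^2*(d + 2)) = (d^2 - 10*d + 30)/(d^2 - 10*d + 25)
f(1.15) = 1.45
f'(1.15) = 1.34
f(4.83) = 33.24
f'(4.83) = 174.01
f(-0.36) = -0.43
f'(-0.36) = 1.17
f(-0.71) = -0.83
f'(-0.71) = 1.15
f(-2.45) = -2.78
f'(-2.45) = 1.09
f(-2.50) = -2.83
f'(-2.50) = 1.09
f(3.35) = 5.38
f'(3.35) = 2.84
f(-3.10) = -3.48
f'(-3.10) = 1.08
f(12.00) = 10.29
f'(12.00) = 1.10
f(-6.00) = -6.55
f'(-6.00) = 1.04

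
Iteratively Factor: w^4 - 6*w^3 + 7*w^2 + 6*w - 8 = (w + 1)*(w^3 - 7*w^2 + 14*w - 8) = (w - 4)*(w + 1)*(w^2 - 3*w + 2) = (w - 4)*(w - 1)*(w + 1)*(w - 2)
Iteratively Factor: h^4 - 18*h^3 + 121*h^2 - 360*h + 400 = (h - 5)*(h^3 - 13*h^2 + 56*h - 80) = (h - 5)^2*(h^2 - 8*h + 16) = (h - 5)^2*(h - 4)*(h - 4)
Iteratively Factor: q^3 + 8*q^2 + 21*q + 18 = (q + 2)*(q^2 + 6*q + 9) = (q + 2)*(q + 3)*(q + 3)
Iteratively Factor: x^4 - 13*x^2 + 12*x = (x - 1)*(x^3 + x^2 - 12*x) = (x - 1)*(x + 4)*(x^2 - 3*x) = (x - 3)*(x - 1)*(x + 4)*(x)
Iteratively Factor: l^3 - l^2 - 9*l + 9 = (l + 3)*(l^2 - 4*l + 3) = (l - 1)*(l + 3)*(l - 3)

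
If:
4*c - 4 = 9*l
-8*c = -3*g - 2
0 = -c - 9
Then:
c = -9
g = -74/3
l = -40/9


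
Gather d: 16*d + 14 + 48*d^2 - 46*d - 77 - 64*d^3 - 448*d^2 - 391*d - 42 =-64*d^3 - 400*d^2 - 421*d - 105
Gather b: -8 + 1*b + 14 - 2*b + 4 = 10 - b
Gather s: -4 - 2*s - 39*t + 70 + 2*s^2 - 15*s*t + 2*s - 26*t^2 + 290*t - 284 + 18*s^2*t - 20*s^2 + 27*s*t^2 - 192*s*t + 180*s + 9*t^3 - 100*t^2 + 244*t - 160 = s^2*(18*t - 18) + s*(27*t^2 - 207*t + 180) + 9*t^3 - 126*t^2 + 495*t - 378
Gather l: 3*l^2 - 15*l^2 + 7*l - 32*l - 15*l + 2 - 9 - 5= -12*l^2 - 40*l - 12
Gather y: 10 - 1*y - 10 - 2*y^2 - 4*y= -2*y^2 - 5*y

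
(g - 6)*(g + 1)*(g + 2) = g^3 - 3*g^2 - 16*g - 12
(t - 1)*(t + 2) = t^2 + t - 2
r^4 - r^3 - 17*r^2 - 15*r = r*(r - 5)*(r + 1)*(r + 3)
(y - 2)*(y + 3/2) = y^2 - y/2 - 3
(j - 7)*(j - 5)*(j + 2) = j^3 - 10*j^2 + 11*j + 70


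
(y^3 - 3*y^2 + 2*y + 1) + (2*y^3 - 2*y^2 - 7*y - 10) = 3*y^3 - 5*y^2 - 5*y - 9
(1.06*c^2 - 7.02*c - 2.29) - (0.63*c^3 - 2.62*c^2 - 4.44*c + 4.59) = -0.63*c^3 + 3.68*c^2 - 2.58*c - 6.88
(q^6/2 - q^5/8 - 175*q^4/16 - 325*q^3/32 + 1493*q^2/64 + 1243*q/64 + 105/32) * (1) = q^6/2 - q^5/8 - 175*q^4/16 - 325*q^3/32 + 1493*q^2/64 + 1243*q/64 + 105/32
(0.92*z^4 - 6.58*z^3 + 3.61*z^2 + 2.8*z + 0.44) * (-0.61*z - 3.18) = -0.5612*z^5 + 1.0882*z^4 + 18.7223*z^3 - 13.1878*z^2 - 9.1724*z - 1.3992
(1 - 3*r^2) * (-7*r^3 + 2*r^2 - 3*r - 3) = 21*r^5 - 6*r^4 + 2*r^3 + 11*r^2 - 3*r - 3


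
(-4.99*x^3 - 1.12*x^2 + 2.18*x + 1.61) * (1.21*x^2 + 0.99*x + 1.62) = -6.0379*x^5 - 6.2953*x^4 - 6.5548*x^3 + 2.2919*x^2 + 5.1255*x + 2.6082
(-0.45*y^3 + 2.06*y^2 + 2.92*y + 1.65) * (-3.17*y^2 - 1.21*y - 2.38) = 1.4265*y^5 - 5.9857*y^4 - 10.678*y^3 - 13.6665*y^2 - 8.9461*y - 3.927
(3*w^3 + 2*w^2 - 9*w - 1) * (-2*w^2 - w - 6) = -6*w^5 - 7*w^4 - 2*w^3 - w^2 + 55*w + 6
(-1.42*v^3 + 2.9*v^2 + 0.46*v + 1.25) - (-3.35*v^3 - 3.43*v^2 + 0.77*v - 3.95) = 1.93*v^3 + 6.33*v^2 - 0.31*v + 5.2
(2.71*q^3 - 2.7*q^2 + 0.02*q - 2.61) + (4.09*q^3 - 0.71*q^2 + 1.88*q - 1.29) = 6.8*q^3 - 3.41*q^2 + 1.9*q - 3.9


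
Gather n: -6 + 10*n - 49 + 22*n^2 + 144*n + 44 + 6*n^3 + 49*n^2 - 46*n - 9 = 6*n^3 + 71*n^2 + 108*n - 20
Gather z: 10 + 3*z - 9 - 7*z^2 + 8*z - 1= -7*z^2 + 11*z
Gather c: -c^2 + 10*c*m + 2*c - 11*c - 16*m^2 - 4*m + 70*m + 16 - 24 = -c^2 + c*(10*m - 9) - 16*m^2 + 66*m - 8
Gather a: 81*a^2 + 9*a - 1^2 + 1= 81*a^2 + 9*a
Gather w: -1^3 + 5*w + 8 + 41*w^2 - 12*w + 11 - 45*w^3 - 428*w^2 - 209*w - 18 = -45*w^3 - 387*w^2 - 216*w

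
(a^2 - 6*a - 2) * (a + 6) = a^3 - 38*a - 12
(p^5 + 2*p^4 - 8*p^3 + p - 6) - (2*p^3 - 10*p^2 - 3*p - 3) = p^5 + 2*p^4 - 10*p^3 + 10*p^2 + 4*p - 3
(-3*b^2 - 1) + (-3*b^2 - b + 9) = -6*b^2 - b + 8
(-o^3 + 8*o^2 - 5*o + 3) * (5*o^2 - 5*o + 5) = -5*o^5 + 45*o^4 - 70*o^3 + 80*o^2 - 40*o + 15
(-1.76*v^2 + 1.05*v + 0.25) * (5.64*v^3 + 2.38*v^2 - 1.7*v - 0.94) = -9.9264*v^5 + 1.7332*v^4 + 6.901*v^3 + 0.4644*v^2 - 1.412*v - 0.235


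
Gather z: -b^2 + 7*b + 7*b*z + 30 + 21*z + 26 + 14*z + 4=-b^2 + 7*b + z*(7*b + 35) + 60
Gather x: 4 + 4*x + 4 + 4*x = 8*x + 8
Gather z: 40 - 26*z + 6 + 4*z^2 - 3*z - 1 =4*z^2 - 29*z + 45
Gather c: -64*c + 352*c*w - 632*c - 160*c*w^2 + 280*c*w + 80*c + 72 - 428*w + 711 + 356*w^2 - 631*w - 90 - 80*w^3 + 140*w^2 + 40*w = c*(-160*w^2 + 632*w - 616) - 80*w^3 + 496*w^2 - 1019*w + 693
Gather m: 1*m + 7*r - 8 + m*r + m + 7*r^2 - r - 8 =m*(r + 2) + 7*r^2 + 6*r - 16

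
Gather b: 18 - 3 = 15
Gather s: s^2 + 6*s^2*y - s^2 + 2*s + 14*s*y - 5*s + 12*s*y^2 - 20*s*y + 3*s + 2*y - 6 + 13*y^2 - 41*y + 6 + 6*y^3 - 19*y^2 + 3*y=6*s^2*y + s*(12*y^2 - 6*y) + 6*y^3 - 6*y^2 - 36*y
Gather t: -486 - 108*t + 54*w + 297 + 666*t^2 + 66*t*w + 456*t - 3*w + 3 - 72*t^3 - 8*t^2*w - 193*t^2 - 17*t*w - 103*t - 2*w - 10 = -72*t^3 + t^2*(473 - 8*w) + t*(49*w + 245) + 49*w - 196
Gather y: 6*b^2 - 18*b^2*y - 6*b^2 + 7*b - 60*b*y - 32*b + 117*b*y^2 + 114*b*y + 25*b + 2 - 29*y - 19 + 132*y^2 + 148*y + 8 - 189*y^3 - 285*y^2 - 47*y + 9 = -189*y^3 + y^2*(117*b - 153) + y*(-18*b^2 + 54*b + 72)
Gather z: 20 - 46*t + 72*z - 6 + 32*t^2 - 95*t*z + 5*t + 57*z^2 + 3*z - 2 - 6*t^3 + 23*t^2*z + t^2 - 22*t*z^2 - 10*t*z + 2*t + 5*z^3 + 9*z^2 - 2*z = -6*t^3 + 33*t^2 - 39*t + 5*z^3 + z^2*(66 - 22*t) + z*(23*t^2 - 105*t + 73) + 12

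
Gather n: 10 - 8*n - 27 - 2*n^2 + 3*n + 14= -2*n^2 - 5*n - 3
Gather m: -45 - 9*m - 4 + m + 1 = -8*m - 48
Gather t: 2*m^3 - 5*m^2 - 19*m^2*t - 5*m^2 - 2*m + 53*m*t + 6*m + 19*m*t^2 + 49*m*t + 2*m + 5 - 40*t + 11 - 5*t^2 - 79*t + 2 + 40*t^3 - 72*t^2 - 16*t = 2*m^3 - 10*m^2 + 6*m + 40*t^3 + t^2*(19*m - 77) + t*(-19*m^2 + 102*m - 135) + 18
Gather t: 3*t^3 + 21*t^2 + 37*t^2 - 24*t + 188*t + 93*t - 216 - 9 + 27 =3*t^3 + 58*t^2 + 257*t - 198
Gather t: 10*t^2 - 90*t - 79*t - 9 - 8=10*t^2 - 169*t - 17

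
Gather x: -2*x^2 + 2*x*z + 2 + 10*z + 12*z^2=-2*x^2 + 2*x*z + 12*z^2 + 10*z + 2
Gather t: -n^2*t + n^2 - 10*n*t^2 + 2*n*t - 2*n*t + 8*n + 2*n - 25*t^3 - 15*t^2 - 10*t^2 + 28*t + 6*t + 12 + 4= n^2 + 10*n - 25*t^3 + t^2*(-10*n - 25) + t*(34 - n^2) + 16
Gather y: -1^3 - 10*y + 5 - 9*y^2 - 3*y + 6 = -9*y^2 - 13*y + 10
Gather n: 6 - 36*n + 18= 24 - 36*n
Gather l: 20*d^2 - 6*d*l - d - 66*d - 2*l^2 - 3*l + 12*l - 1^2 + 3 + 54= 20*d^2 - 67*d - 2*l^2 + l*(9 - 6*d) + 56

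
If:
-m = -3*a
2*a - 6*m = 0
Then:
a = 0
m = 0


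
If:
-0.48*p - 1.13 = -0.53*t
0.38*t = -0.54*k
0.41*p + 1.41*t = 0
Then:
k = -0.36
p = -1.78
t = 0.52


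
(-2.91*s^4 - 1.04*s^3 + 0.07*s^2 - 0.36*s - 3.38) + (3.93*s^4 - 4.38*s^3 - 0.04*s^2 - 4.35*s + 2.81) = 1.02*s^4 - 5.42*s^3 + 0.03*s^2 - 4.71*s - 0.57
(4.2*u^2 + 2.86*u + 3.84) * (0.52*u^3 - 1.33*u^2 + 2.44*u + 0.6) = 2.184*u^5 - 4.0988*u^4 + 8.441*u^3 + 4.3912*u^2 + 11.0856*u + 2.304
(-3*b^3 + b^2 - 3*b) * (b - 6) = -3*b^4 + 19*b^3 - 9*b^2 + 18*b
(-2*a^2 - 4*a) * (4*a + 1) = -8*a^3 - 18*a^2 - 4*a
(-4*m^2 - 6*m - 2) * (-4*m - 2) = 16*m^3 + 32*m^2 + 20*m + 4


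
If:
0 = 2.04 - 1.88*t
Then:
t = 1.09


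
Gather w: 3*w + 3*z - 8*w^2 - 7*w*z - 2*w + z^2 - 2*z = -8*w^2 + w*(1 - 7*z) + z^2 + z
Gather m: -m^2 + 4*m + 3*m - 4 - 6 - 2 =-m^2 + 7*m - 12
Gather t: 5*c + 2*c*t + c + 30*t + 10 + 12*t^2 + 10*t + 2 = 6*c + 12*t^2 + t*(2*c + 40) + 12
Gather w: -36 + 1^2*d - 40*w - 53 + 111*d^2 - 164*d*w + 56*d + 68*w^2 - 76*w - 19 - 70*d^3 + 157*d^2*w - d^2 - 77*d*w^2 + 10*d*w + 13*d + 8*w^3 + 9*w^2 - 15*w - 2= -70*d^3 + 110*d^2 + 70*d + 8*w^3 + w^2*(77 - 77*d) + w*(157*d^2 - 154*d - 131) - 110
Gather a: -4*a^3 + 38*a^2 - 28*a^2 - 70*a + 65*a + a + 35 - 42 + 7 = -4*a^3 + 10*a^2 - 4*a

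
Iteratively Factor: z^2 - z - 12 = (z - 4)*(z + 3)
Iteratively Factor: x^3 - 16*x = (x - 4)*(x^2 + 4*x) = x*(x - 4)*(x + 4)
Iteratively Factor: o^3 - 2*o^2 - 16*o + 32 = (o - 4)*(o^2 + 2*o - 8) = (o - 4)*(o + 4)*(o - 2)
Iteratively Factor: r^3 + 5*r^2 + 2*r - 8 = (r - 1)*(r^2 + 6*r + 8) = (r - 1)*(r + 2)*(r + 4)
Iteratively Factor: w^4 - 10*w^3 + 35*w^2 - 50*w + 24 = (w - 1)*(w^3 - 9*w^2 + 26*w - 24) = (w - 2)*(w - 1)*(w^2 - 7*w + 12) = (w - 3)*(w - 2)*(w - 1)*(w - 4)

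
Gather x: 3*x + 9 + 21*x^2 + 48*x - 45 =21*x^2 + 51*x - 36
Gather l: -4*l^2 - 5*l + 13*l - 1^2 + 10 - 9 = -4*l^2 + 8*l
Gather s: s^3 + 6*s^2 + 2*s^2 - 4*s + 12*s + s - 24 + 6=s^3 + 8*s^2 + 9*s - 18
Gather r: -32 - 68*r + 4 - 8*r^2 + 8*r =-8*r^2 - 60*r - 28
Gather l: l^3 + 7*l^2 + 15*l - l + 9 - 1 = l^3 + 7*l^2 + 14*l + 8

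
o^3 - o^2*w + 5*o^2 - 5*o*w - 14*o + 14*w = (o - 2)*(o + 7)*(o - w)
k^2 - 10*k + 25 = (k - 5)^2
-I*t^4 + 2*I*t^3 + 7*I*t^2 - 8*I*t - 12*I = (t - 3)*(t - 2)*(t + 2)*(-I*t - I)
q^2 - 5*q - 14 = (q - 7)*(q + 2)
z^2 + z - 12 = (z - 3)*(z + 4)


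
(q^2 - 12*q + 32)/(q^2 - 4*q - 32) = (q - 4)/(q + 4)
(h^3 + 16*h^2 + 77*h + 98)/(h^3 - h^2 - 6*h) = (h^2 + 14*h + 49)/(h*(h - 3))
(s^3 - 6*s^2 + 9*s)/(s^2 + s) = (s^2 - 6*s + 9)/(s + 1)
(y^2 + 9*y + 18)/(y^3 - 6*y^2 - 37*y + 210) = (y + 3)/(y^2 - 12*y + 35)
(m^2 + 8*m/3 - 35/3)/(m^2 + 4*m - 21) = (3*m^2 + 8*m - 35)/(3*(m^2 + 4*m - 21))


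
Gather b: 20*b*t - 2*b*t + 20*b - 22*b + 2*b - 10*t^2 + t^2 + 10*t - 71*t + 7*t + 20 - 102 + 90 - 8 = 18*b*t - 9*t^2 - 54*t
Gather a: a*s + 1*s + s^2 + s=a*s + s^2 + 2*s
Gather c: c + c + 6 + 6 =2*c + 12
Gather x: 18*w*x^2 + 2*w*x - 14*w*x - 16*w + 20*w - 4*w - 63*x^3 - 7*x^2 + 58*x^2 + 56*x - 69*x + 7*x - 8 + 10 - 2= -63*x^3 + x^2*(18*w + 51) + x*(-12*w - 6)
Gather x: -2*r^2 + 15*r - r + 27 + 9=-2*r^2 + 14*r + 36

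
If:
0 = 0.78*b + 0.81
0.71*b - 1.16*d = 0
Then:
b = -1.04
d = -0.64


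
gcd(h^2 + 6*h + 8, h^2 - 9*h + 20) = 1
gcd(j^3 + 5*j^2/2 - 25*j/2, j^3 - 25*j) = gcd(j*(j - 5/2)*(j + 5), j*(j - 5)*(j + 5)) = j^2 + 5*j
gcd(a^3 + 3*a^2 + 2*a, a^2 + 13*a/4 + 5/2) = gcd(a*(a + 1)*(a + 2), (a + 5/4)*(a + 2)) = a + 2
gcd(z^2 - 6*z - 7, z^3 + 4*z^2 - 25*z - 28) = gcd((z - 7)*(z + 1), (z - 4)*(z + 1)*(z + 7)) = z + 1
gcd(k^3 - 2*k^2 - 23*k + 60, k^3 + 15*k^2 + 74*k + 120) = k + 5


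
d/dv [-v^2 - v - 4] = -2*v - 1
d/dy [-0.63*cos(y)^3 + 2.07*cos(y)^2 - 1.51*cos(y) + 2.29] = (1.89*cos(y)^2 - 4.14*cos(y) + 1.51)*sin(y)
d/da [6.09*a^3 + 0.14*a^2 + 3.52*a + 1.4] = 18.27*a^2 + 0.28*a + 3.52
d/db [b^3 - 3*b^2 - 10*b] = 3*b^2 - 6*b - 10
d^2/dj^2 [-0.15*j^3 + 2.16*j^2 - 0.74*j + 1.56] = 4.32 - 0.9*j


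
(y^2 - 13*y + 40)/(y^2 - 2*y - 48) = (y - 5)/(y + 6)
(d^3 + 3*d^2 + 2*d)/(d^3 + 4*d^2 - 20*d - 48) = d*(d + 1)/(d^2 + 2*d - 24)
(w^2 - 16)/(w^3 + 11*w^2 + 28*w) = (w - 4)/(w*(w + 7))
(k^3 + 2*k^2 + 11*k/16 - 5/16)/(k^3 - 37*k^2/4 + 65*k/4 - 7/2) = (4*k^2 + 9*k + 5)/(4*(k^2 - 9*k + 14))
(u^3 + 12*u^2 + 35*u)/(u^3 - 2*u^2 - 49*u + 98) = u*(u + 5)/(u^2 - 9*u + 14)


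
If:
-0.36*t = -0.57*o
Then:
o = 0.631578947368421*t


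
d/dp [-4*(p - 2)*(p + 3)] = -8*p - 4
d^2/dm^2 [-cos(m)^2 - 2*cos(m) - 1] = 2*cos(m) + 2*cos(2*m)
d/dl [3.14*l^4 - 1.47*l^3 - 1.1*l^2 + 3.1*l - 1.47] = 12.56*l^3 - 4.41*l^2 - 2.2*l + 3.1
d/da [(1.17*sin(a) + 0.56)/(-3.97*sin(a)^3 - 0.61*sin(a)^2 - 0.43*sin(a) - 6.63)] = (9.2898*sin(a)^3 + 7.3833*sin(a)^2 + 0.6832*sin(a) - 7.5163)*cos(a)/(15.7609*sin(a)^6 + 4.8434*sin(a)^5 + 3.7863*sin(a)^4 + 53.1668*sin(a)^3 + 8.2735*sin(a)^2 + 5.7018*sin(a) + 43.9569)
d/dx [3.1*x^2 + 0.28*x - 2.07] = 6.2*x + 0.28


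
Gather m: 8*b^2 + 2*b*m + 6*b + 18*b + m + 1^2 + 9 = 8*b^2 + 24*b + m*(2*b + 1) + 10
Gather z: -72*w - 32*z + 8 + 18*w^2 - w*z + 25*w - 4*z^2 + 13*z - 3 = 18*w^2 - 47*w - 4*z^2 + z*(-w - 19) + 5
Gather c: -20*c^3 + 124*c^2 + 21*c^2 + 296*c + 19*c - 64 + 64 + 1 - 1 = -20*c^3 + 145*c^2 + 315*c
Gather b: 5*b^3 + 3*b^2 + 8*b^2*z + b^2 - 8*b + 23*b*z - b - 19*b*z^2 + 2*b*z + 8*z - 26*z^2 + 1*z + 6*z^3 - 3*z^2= 5*b^3 + b^2*(8*z + 4) + b*(-19*z^2 + 25*z - 9) + 6*z^3 - 29*z^2 + 9*z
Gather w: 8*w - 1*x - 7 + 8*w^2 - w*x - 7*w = 8*w^2 + w*(1 - x) - x - 7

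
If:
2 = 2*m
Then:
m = 1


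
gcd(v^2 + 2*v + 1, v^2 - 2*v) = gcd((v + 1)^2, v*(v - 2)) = 1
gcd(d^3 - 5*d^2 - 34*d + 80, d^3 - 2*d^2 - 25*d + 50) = d^2 + 3*d - 10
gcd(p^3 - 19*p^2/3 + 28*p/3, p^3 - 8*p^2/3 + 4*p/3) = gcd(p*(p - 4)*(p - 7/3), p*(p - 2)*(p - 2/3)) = p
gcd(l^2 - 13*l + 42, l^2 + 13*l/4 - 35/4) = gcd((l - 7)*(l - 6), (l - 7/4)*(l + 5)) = 1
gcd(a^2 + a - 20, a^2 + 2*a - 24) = a - 4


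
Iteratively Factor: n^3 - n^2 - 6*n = (n + 2)*(n^2 - 3*n) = n*(n + 2)*(n - 3)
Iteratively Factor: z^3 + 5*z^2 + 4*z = (z + 4)*(z^2 + z) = (z + 1)*(z + 4)*(z)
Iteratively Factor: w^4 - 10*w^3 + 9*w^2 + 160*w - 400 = (w - 5)*(w^3 - 5*w^2 - 16*w + 80) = (w - 5)*(w + 4)*(w^2 - 9*w + 20) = (w - 5)^2*(w + 4)*(w - 4)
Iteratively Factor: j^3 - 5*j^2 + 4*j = (j - 1)*(j^2 - 4*j) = j*(j - 1)*(j - 4)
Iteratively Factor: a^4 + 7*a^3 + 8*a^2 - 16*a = (a - 1)*(a^3 + 8*a^2 + 16*a) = a*(a - 1)*(a^2 + 8*a + 16) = a*(a - 1)*(a + 4)*(a + 4)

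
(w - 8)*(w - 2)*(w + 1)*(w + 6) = w^4 - 3*w^3 - 48*w^2 + 52*w + 96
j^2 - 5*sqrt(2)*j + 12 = (j - 3*sqrt(2))*(j - 2*sqrt(2))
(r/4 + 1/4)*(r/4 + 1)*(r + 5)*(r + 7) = r^4/16 + 17*r^3/16 + 99*r^2/16 + 223*r/16 + 35/4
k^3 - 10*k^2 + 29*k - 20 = (k - 5)*(k - 4)*(k - 1)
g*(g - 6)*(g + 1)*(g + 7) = g^4 + 2*g^3 - 41*g^2 - 42*g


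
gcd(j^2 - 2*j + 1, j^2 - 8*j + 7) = j - 1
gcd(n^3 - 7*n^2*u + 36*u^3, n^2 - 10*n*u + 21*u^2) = -n + 3*u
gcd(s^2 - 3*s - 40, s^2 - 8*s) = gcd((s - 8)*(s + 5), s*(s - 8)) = s - 8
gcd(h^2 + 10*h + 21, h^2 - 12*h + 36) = 1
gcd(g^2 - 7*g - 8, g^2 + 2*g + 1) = g + 1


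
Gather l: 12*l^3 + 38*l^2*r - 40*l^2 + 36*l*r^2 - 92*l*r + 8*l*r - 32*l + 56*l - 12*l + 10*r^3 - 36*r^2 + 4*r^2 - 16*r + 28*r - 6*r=12*l^3 + l^2*(38*r - 40) + l*(36*r^2 - 84*r + 12) + 10*r^3 - 32*r^2 + 6*r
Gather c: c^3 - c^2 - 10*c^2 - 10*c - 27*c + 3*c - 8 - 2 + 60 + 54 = c^3 - 11*c^2 - 34*c + 104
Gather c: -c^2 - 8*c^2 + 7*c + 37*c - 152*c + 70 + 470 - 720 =-9*c^2 - 108*c - 180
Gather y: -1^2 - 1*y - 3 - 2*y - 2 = -3*y - 6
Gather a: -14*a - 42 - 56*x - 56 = -14*a - 56*x - 98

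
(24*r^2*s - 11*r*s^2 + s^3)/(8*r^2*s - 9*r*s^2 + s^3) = (3*r - s)/(r - s)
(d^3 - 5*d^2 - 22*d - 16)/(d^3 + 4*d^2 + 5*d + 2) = (d - 8)/(d + 1)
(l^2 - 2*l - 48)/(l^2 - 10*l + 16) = (l + 6)/(l - 2)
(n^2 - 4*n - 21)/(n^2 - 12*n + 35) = (n + 3)/(n - 5)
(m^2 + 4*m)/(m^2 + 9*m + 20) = m/(m + 5)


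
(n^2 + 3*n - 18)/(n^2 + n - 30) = (n - 3)/(n - 5)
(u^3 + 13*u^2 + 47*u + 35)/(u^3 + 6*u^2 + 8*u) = (u^3 + 13*u^2 + 47*u + 35)/(u*(u^2 + 6*u + 8))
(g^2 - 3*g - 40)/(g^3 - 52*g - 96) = (g + 5)/(g^2 + 8*g + 12)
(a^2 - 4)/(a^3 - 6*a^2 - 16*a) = (a - 2)/(a*(a - 8))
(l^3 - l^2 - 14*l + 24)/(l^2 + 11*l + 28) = (l^2 - 5*l + 6)/(l + 7)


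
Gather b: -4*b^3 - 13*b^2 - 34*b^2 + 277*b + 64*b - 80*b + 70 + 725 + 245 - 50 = -4*b^3 - 47*b^2 + 261*b + 990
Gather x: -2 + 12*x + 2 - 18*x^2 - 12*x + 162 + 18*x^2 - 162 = 0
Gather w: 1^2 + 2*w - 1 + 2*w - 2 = 4*w - 2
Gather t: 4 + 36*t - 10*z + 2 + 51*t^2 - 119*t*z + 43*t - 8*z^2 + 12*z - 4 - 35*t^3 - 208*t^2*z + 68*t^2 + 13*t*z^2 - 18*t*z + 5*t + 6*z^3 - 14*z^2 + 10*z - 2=-35*t^3 + t^2*(119 - 208*z) + t*(13*z^2 - 137*z + 84) + 6*z^3 - 22*z^2 + 12*z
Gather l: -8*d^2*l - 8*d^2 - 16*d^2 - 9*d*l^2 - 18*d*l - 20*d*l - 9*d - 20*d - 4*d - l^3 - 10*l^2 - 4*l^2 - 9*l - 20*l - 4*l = -24*d^2 - 33*d - l^3 + l^2*(-9*d - 14) + l*(-8*d^2 - 38*d - 33)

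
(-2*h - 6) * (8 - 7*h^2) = 14*h^3 + 42*h^2 - 16*h - 48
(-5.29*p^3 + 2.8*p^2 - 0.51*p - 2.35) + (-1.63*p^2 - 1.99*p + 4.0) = -5.29*p^3 + 1.17*p^2 - 2.5*p + 1.65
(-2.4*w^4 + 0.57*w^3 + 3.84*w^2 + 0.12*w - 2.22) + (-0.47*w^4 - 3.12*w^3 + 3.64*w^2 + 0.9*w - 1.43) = -2.87*w^4 - 2.55*w^3 + 7.48*w^2 + 1.02*w - 3.65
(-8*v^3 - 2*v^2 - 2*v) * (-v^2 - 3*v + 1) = 8*v^5 + 26*v^4 + 4*v^2 - 2*v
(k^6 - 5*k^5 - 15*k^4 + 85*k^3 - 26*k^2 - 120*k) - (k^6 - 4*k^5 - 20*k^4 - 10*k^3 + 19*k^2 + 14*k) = -k^5 + 5*k^4 + 95*k^3 - 45*k^2 - 134*k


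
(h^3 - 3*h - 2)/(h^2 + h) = h - 1 - 2/h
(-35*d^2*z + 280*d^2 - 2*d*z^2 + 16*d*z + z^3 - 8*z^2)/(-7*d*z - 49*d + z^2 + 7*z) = (5*d*z - 40*d + z^2 - 8*z)/(z + 7)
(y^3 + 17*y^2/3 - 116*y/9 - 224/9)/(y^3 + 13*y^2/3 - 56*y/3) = (y + 4/3)/y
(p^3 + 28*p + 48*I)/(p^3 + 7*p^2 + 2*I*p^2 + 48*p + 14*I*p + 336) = (p^2 + 6*I*p - 8)/(p^2 + p*(7 + 8*I) + 56*I)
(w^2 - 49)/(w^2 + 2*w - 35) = (w - 7)/(w - 5)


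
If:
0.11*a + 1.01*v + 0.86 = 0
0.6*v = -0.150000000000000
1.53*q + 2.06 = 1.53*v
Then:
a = -5.52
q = -1.60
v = -0.25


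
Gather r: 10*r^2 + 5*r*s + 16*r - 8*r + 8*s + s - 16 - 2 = 10*r^2 + r*(5*s + 8) + 9*s - 18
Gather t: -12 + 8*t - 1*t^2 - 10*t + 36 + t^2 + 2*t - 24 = 0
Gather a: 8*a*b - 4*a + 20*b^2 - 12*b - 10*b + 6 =a*(8*b - 4) + 20*b^2 - 22*b + 6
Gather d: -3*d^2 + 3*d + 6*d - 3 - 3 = -3*d^2 + 9*d - 6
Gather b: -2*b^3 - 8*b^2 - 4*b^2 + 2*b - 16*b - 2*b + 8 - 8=-2*b^3 - 12*b^2 - 16*b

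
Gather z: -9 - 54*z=-54*z - 9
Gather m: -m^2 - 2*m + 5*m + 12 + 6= -m^2 + 3*m + 18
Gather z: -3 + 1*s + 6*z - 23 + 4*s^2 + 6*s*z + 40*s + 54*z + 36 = 4*s^2 + 41*s + z*(6*s + 60) + 10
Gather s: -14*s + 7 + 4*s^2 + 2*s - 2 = 4*s^2 - 12*s + 5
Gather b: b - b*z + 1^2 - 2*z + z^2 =b*(1 - z) + z^2 - 2*z + 1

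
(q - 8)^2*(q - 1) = q^3 - 17*q^2 + 80*q - 64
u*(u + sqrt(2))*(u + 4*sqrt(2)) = u^3 + 5*sqrt(2)*u^2 + 8*u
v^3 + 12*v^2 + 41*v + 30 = (v + 1)*(v + 5)*(v + 6)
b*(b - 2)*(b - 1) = b^3 - 3*b^2 + 2*b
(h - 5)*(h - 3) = h^2 - 8*h + 15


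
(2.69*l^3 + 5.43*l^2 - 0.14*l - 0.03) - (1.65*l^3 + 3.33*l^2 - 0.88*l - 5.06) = 1.04*l^3 + 2.1*l^2 + 0.74*l + 5.03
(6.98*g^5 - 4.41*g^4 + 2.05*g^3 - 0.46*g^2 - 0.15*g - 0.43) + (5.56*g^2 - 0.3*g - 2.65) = 6.98*g^5 - 4.41*g^4 + 2.05*g^3 + 5.1*g^2 - 0.45*g - 3.08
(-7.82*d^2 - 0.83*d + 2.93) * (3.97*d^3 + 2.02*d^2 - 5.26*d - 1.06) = -31.0454*d^5 - 19.0915*d^4 + 51.0887*d^3 + 18.5736*d^2 - 14.532*d - 3.1058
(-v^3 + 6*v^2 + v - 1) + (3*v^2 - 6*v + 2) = -v^3 + 9*v^2 - 5*v + 1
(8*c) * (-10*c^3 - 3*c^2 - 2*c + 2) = -80*c^4 - 24*c^3 - 16*c^2 + 16*c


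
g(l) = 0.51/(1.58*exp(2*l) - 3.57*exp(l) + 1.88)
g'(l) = 0.51*(-3.16*exp(2*l) + 3.57*exp(l))/(1.58*exp(2*l) - 3.57*exp(l) + 1.88)^2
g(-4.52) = 0.28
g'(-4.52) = 0.01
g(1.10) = 0.09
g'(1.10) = -0.31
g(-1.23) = 0.52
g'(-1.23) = 0.42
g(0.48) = 2.15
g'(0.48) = -22.53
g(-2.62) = 0.31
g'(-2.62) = 0.05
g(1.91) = 0.01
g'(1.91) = -0.02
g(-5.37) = 0.27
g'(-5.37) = 0.00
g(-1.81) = 0.38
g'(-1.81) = 0.14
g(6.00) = 0.00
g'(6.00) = 0.00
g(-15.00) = 0.27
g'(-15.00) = 0.00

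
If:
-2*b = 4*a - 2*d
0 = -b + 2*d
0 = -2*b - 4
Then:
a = 1/2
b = -2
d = -1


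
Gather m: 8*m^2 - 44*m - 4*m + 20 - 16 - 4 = 8*m^2 - 48*m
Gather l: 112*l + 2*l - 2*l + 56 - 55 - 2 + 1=112*l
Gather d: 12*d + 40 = 12*d + 40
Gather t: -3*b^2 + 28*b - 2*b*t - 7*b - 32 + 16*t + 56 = -3*b^2 + 21*b + t*(16 - 2*b) + 24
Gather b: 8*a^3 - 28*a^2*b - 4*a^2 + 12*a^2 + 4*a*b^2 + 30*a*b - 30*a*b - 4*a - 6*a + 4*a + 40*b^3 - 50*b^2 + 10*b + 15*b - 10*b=8*a^3 + 8*a^2 - 6*a + 40*b^3 + b^2*(4*a - 50) + b*(15 - 28*a^2)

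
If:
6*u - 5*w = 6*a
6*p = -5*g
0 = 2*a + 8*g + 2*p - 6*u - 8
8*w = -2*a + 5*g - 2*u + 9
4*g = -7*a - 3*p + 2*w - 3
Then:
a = -1767/5260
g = 8427/2630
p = -2809/1052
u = 2547/1315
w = 7173/2630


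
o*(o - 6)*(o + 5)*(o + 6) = o^4 + 5*o^3 - 36*o^2 - 180*o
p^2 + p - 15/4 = (p - 3/2)*(p + 5/2)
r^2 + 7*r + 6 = (r + 1)*(r + 6)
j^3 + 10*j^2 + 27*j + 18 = (j + 1)*(j + 3)*(j + 6)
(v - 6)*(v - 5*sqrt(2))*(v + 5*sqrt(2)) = v^3 - 6*v^2 - 50*v + 300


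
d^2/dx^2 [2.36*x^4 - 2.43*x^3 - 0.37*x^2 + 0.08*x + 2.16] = 28.32*x^2 - 14.58*x - 0.74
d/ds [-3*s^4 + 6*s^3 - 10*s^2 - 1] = 2*s*(-6*s^2 + 9*s - 10)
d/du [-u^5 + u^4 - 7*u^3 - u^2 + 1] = u*(-5*u^3 + 4*u^2 - 21*u - 2)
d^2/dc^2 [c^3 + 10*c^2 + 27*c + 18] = 6*c + 20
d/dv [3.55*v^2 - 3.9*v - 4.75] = 7.1*v - 3.9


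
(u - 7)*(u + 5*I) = u^2 - 7*u + 5*I*u - 35*I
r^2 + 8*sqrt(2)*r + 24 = (r + 2*sqrt(2))*(r + 6*sqrt(2))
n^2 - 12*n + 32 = (n - 8)*(n - 4)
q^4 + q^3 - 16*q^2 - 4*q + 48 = (q - 3)*(q - 2)*(q + 2)*(q + 4)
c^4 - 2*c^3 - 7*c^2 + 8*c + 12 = (c - 3)*(c - 2)*(c + 1)*(c + 2)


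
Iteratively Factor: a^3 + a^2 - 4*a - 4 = (a + 2)*(a^2 - a - 2) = (a - 2)*(a + 2)*(a + 1)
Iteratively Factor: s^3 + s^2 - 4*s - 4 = (s - 2)*(s^2 + 3*s + 2) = (s - 2)*(s + 2)*(s + 1)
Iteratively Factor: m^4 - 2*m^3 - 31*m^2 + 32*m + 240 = (m + 3)*(m^3 - 5*m^2 - 16*m + 80) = (m - 5)*(m + 3)*(m^2 - 16) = (m - 5)*(m + 3)*(m + 4)*(m - 4)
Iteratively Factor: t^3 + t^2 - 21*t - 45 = (t - 5)*(t^2 + 6*t + 9) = (t - 5)*(t + 3)*(t + 3)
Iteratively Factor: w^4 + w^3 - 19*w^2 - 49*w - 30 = (w + 2)*(w^3 - w^2 - 17*w - 15) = (w + 2)*(w + 3)*(w^2 - 4*w - 5) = (w + 1)*(w + 2)*(w + 3)*(w - 5)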